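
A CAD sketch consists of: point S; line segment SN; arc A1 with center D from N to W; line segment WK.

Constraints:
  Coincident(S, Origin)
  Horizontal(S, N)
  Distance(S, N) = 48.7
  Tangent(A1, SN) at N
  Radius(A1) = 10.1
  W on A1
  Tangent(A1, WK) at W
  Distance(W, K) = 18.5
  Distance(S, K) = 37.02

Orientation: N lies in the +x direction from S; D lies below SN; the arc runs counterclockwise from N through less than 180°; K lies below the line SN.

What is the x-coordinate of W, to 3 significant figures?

40.0

Checks: |DW| = 10.10 ✓; ∠(DW, WK) = 90.00° ✓; |WK| = 18.50 ✓; |SK| = 37.02 ✓.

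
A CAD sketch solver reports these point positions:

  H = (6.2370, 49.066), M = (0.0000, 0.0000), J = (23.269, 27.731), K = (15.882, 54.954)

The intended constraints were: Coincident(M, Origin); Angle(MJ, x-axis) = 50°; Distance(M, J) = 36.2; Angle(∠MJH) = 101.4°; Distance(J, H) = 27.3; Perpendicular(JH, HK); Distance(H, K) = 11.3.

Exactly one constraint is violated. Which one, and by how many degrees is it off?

Perpendicular(JH, HK) — off by 7.20°.

M = (0.00, 0.00) ✓; MJ at 50.00° ✓; |MJ| = 36.20 ✓; ∠MJH = 101.4° ✓; |JH| = 27.30 ✓; ∠(JH, HK) = 97.20° ✗; |HK| = 11.30 ✓.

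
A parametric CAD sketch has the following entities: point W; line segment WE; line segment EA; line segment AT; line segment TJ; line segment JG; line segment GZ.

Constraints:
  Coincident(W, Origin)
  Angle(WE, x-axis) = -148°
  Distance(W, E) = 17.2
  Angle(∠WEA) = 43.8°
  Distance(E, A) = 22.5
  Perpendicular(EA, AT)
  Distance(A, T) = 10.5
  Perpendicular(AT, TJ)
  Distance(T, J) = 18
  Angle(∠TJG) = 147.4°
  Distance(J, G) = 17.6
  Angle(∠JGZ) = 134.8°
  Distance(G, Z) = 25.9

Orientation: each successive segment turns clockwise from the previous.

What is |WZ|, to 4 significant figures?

45.90

∠TJG = 147.4° gives JG at -136.8° from the x-axis; with |JG| = 17.6, G = (-16.13, -19.38). ∠JGZ = 134.8° gives GZ at 178.0° from the x-axis; with |GZ| = 25.9, Z = (-42.02, -18.47). Then |WZ| = |Z − W| = 45.90.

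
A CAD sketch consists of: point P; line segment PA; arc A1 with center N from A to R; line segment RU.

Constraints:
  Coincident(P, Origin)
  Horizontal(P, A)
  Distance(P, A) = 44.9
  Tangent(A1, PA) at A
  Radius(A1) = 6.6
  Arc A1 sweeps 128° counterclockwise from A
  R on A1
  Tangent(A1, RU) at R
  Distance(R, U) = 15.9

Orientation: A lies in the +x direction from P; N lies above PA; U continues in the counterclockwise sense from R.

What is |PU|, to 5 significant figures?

46.508

P is at the origin; P and A share the same y with |PA| = 44.9 and A on the +x side, so A = (44.900, 0.0000). A1 meets PA tangentially, so NA is at right angles to PA, so N = A + (0, 6.6) = (44.900, 6.6000). On A1, A sits at bearing -90° from N; a 128° counterclockwise sweep puts R at bearing 38°, so R = N + 6.6·(cos 38°, sin 38°) = (50.101, 10.663). A1 meets RU tangentially, so NR is at right angles to RU, so RU runs along (−sin 38°, cos 38°); with |RU| = 15.9, U = (40.312, 23.193). Then |PU| = |U − P| = 46.508.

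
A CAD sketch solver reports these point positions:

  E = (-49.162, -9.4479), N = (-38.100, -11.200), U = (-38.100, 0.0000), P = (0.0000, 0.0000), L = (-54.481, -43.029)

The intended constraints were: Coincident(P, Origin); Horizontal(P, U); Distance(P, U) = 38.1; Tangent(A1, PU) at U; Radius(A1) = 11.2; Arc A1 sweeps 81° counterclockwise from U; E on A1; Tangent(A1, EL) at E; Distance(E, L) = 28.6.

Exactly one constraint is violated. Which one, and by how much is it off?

Distance(E, L) = 28.6 — off by 5.40.

P = (0.00, 0.00) ✓; P.y = 0.00, U.y = 0.00 ✓; |PU| = 38.10 ✓; ∠(NU, UP) = 90.00° ✓; |NU| = 11.20 ✓; bearing(N→E) − bearing(N→U) = 81.00° ✓; |NE| = 11.20 ✓; ∠(NE, EL) = 90.00° ✓; |EL| = 34.00 ✗.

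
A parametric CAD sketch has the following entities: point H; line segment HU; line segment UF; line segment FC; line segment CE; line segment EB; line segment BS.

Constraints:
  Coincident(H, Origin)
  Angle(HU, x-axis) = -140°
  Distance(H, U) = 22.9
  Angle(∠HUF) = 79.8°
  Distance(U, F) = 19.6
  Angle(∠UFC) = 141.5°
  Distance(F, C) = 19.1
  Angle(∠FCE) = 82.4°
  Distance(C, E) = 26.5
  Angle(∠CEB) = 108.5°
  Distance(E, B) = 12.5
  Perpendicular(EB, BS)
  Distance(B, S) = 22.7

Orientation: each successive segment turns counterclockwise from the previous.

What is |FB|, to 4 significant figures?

28.82

H is at the origin; HU runs at -140.0° with length 22.9, so U = (-17.54, -14.72). ∠HUF = 79.8° gives UF at -39.80° from the x-axis; with |UF| = 19.6, F = (-2.484, -27.27). ∠UFC = 141.5° gives FC at -1.300° from the x-axis; with |FC| = 19.1, C = (16.61, -27.70). ∠FCE = 82.4° gives CE at 96.30° from the x-axis; with |CE| = 26.5, E = (13.70, -1.359). ∠CEB = 108.5° gives EB at 167.8° from the x-axis; with |EB| = 12.5, B = (1.485, 1.282). Then |FB| = |B − F| = 28.82.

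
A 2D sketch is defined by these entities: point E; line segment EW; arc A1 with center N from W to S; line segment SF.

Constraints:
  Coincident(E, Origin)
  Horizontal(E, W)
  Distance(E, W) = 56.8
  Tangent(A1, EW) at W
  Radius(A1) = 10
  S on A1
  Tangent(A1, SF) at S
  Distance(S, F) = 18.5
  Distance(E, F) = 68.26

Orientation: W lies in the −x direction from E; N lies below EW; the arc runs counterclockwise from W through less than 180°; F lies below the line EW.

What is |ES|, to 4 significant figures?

67.61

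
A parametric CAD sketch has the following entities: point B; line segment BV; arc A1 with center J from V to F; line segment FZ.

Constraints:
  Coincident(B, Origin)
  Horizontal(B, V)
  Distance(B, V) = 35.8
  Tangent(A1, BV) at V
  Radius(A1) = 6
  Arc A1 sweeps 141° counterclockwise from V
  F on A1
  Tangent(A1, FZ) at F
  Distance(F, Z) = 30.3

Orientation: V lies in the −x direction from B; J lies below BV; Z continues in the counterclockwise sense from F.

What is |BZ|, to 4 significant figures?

33.78

B is at the origin; B and V share the same y with |BV| = 35.8 and V on the −x side, so V = (-35.80, 0.000). The tangent condition forces JV to be normal to BV, so J = V + (0, -6) = (-35.80, -6.000). On A1, V sits at bearing 90° from J; a 141° counterclockwise sweep puts F at bearing 231°, so F = J + 6.0·(cos 231°, sin 231°) = (-39.58, -10.66). The tangent condition forces JF to be normal to FZ, so FZ runs along (−sin 231°, cos 231°); with |FZ| = 30.3, Z = (-16.03, -29.73). Then |BZ| = |Z − B| = 33.78.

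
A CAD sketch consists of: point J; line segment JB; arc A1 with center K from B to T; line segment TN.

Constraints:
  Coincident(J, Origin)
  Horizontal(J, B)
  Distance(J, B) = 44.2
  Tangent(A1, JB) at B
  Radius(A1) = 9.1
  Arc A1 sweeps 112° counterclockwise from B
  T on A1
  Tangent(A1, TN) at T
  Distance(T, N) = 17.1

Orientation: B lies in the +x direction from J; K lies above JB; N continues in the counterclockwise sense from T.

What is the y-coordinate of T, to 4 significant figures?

12.51

The tangent condition forces KB to be normal to JB, so K = B + (0, 9.1) = (44.20, 9.100). On A1, B sits at bearing -90° from K; a 112° counterclockwise sweep puts T at bearing 22°, so T = K + 9.1·(cos 22°, sin 22°) = (52.64, 12.51). So T.y = 12.51.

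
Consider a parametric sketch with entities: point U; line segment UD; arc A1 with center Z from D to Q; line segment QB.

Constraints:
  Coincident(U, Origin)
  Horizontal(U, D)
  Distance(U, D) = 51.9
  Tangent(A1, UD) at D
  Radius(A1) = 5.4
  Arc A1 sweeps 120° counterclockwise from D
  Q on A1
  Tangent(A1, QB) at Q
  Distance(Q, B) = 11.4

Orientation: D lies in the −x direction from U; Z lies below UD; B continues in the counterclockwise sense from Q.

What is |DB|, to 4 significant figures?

18.00

U is at the origin; UD is horizontal with |UD| = 51.9 and D on the −x side, so D = (-51.90, 0.000). Tangency of A1 to UD means the radius ZD is perpendicular to UD, so Z = D + (0, -5.4) = (-51.90, -5.400). On A1, D sits at bearing 90° from Z; a 120° counterclockwise sweep puts Q at bearing 210°, so Q = Z + 5.4·(cos 210°, sin 210°) = (-56.58, -8.100). A1 meets QB tangentially, so ZQ is at right angles to QB, so QB runs along (−sin 210°, cos 210°); with |QB| = 11.4, B = (-50.88, -17.97). Then |DB| = |B − D| = 18.00.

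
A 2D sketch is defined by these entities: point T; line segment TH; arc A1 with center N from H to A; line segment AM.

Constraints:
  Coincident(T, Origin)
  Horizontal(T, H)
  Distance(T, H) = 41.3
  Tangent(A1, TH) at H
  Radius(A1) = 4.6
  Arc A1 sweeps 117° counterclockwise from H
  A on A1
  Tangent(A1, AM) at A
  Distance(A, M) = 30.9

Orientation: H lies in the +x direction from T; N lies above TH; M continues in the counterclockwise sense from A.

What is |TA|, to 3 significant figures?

45.9

T is at the origin; T and H share the same y with |TH| = 41.3 and H on the +x side, so H = (41.3, 0.00). Tangency of A1 to TH means the radius NH is perpendicular to TH, so N = H + (0, 4.6) = (41.3, 4.60). On A1, H sits at bearing -90° from N; a 117° counterclockwise sweep puts A at bearing 27°, so A = N + 4.6·(cos 27°, sin 27°) = (45.4, 6.69). Then |TA| = |A − T| = 45.9.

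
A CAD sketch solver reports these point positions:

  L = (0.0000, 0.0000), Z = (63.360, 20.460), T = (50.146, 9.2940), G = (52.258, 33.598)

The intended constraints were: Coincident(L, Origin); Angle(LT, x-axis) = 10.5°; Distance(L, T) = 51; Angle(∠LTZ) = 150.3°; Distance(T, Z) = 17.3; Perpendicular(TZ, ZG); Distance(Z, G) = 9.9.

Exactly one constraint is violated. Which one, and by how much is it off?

Distance(Z, G) = 9.9 — off by 7.30.

L = (0.00, 0.00) ✓; LT at 10.50° ✓; |LT| = 51.00 ✓; ∠LTZ = 150.3° ✓; |TZ| = 17.30 ✓; ∠(TZ, ZG) = 90.00° ✓; |ZG| = 17.20 ✗.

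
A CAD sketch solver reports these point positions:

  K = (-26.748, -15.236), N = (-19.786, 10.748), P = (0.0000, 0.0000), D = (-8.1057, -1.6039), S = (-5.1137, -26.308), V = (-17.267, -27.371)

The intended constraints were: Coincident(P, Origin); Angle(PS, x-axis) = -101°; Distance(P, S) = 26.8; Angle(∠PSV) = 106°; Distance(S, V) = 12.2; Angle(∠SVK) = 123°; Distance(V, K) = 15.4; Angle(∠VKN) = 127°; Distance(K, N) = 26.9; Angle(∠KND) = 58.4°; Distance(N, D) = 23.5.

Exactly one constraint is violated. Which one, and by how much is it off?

Distance(N, D) = 23.5 — off by 6.50.

P = (0.00, 0.00) ✓; PS at -101.0° ✓; |PS| = 26.80 ✓; ∠PSV = 106.0° ✓; |SV| = 12.20 ✓; ∠SVK = 123.0° ✓; |VK| = 15.40 ✓; ∠VKN = 127.0° ✓; |KN| = 26.90 ✓; ∠KND = 58.40° ✓; |ND| = 17.00 ✗.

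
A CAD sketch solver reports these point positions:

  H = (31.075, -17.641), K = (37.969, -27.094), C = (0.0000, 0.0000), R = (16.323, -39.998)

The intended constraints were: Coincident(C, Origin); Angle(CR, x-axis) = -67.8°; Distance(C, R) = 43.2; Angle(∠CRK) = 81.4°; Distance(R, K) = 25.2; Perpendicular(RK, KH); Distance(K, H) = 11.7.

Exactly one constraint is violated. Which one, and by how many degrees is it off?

Perpendicular(RK, KH) — off by 5.30°.

C = (0.00, 0.00) ✓; CR at -67.80° ✓; |CR| = 43.20 ✓; ∠CRK = 81.40° ✓; |RK| = 25.20 ✓; ∠(RK, KH) = 95.30° ✗; |KH| = 11.70 ✓.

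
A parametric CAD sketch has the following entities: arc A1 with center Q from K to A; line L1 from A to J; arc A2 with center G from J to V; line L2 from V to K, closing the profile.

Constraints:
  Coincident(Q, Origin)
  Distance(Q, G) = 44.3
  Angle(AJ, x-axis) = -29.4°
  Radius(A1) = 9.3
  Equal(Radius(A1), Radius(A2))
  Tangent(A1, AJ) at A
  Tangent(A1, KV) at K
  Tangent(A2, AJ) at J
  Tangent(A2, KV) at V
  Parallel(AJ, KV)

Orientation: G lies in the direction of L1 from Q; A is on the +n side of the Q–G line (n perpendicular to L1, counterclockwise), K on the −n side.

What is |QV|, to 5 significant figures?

45.266

The slot axis is L1's direction at -29.4°, so u = (cos -29.4°, sin -29.4°) = (0.87121, -0.49090) and n = (−sin -29.4°, cos -29.4°) = (0.49090, 0.87121). Q is at the origin and G lies 44.3 along u from Q, so G = 44.3·u = (38.595, -21.747). Tangency of A1 to both parallel lines with radius 9.3 puts A and K at Q ± 9.3·n: A = (4.5654, 8.1023), K = (-4.5654, -8.1023). Equal radii place J and V the same way about G: J = G + 9.3·n = (43.160, -13.645), V = G − 9.3·n = (34.029, -29.849). Then |QV| = |V − Q| = 45.266.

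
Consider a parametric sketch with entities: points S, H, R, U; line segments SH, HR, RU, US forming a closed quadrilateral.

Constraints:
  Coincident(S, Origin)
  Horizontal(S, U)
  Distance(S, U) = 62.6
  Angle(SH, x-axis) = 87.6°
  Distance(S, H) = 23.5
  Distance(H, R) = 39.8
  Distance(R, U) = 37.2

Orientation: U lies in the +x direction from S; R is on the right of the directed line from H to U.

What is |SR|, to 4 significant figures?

27.15

S is at the origin; S and U share the same y with |SU| = 62.6 and U in +x, so U = (62.6, 0). SH runs at 87.6° with |SH| = 23.5, so H = (0.9841, 23.48). R is determined by |HR| = 39.8 and |RU| = 37.2 together: it lies at the intersection of circle(H, 39.8) and circle(U, 37.2). With |HU| = 65.94, the foot of the radical line on HU is 34.49 from H and the perpendicular offset is √(39.8² − 34.49²) = 19.87. Taking the right-of-HU solution: R = (26.14, -7.365).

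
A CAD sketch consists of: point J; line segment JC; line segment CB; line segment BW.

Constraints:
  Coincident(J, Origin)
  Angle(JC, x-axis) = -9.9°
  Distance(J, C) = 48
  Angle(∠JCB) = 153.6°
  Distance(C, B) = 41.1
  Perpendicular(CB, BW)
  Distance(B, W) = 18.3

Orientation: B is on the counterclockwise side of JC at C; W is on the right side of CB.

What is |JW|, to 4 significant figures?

92.97

∠JCB = 153.6°, so CB runs at -9.9° + (180° − 153.6°) = 16.50° from the x-axis; with |CB| = 41.1, B = C + 41.1·(cos 16.50°, sin 16.50°) = (86.69, 3.420). CB is perpendicular to BW; with |BW| = 18.3 on the right of CB, W = B + 18.3·(0.2840, -0.9588) = (91.89, -14.13). Then |JW| = |W − J| = 92.97.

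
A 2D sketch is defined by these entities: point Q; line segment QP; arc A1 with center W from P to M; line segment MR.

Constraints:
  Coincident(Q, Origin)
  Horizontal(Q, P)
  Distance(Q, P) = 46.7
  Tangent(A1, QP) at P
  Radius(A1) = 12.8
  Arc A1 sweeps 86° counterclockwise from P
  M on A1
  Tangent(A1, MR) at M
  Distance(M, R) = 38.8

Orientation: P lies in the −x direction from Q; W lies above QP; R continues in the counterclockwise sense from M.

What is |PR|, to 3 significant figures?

52.9

Q is at the origin; Q and P share the same y with |QP| = 46.7 and P on the −x side, so P = (-46.7, 0.00). A1 meets QP tangentially, so WP is at right angles to QP, so W = P + (0, 12.8) = (-46.7, 12.8). On A1, P sits at bearing -90° from W; an 86° counterclockwise sweep puts M at bearing -4°, so M = W + 12.8·(cos -4°, sin -4°) = (-33.9, 11.9). Since A1 is tangent to MR there, WM ⟂ MR, so MR runs along (−sin -4°, cos -4°); with |MR| = 38.8, R = (-31.2, 50.6). Then |PR| = |R − P| = 52.9.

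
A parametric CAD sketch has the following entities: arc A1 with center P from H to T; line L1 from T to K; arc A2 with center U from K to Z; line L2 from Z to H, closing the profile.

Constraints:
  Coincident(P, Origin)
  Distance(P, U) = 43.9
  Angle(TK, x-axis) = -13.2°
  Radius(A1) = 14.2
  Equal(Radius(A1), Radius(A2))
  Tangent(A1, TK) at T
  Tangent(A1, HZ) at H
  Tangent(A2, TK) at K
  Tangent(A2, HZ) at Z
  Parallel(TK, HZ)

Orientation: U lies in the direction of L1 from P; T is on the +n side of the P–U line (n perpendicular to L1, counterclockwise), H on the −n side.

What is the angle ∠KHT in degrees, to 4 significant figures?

57.10°

Tangency of A1 to both parallel lines with radius 14.2 puts T and H at P ± 14.2·n: T = (3.243, 13.82), H = (-3.243, -13.82). Equal radii place K and Z the same way about U: K = U + 14.2·n = (45.98, 3.800), Z = U − 14.2·n = (39.50, -23.85). Then cos ∠KHT = HK·HT / (|HK||HT|), giving 57.10°.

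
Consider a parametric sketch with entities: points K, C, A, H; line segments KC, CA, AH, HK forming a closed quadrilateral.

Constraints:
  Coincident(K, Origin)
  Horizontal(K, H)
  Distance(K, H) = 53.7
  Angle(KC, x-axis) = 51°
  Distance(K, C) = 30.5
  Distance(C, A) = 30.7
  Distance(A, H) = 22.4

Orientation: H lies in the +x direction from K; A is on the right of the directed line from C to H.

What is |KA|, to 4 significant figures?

32.01

Checks: KC at 51.00° ✓; |CA| = 30.70 ✓; |AH| = 22.40 ✓.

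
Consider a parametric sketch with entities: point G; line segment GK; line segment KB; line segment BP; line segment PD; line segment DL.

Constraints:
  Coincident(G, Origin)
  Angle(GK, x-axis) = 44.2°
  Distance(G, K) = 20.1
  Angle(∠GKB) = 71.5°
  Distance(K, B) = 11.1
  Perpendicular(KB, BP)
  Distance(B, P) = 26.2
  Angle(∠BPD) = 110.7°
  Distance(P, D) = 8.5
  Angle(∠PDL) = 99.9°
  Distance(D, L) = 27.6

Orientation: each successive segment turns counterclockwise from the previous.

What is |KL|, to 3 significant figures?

12.2

G is at the origin; GK runs at 44.2° with length 20.1, so K = (14.4, 14.0). ∠GKB = 71.5° gives KB at 153° from the x-axis; with |KB| = 11.1, B = (4.55, 19.1). KB is perpendicular to BP, so BP runs at -117°; with |BP| = 26.2, P = (-7.47, -4.18). ∠BPD = 110.7° gives PD at -48.0° from the x-axis; with |PD| = 8.5, D = (-1.78, -10.5). ∠PDL = 99.9° gives DL at 32.1° from the x-axis; with |DL| = 27.6, L = (21.6, 4.17). Then |KL| = |L − K| = 12.2.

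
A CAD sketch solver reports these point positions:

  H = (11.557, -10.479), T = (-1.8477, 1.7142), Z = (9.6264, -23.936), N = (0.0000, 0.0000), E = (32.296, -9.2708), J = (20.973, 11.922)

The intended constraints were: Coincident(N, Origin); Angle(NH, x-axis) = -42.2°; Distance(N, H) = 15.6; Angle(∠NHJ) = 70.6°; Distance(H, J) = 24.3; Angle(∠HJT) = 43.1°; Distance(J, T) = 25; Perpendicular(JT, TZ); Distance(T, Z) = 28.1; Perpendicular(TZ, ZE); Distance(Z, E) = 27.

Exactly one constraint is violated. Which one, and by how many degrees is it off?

Perpendicular(TZ, ZE) — off by 8.80°.

N = (0.00, 0.00) ✓; NH at -42.20° ✓; |NH| = 15.60 ✓; ∠NHJ = 70.60° ✓; |HJ| = 24.30 ✓; ∠HJT = 43.10° ✓; |JT| = 25.00 ✓; ∠(JT, TZ) = 90.00° ✓; |TZ| = 28.10 ✓; ∠(TZ, ZE) = 98.80° ✗; |ZE| = 27.00 ✓.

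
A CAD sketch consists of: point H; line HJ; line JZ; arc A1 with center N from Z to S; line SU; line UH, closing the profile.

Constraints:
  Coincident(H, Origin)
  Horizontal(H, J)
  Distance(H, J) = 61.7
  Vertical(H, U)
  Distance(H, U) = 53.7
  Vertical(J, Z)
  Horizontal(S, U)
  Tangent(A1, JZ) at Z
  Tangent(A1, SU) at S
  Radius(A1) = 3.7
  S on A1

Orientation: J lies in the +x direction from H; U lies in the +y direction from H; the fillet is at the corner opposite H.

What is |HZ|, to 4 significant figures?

79.42

The virtual corner opposite H is at (61.70, 53.70). Tangency of A1 to JZ means the radius NZ is perpendicular to JZ and the tangent condition forces NS to be normal to SU, with radius 3.7, so the center N sits 3.7 in from both sides at N = (58.00, 50.00). That places the tangent points at Z = (61.70, 50.00) on JZ and S = (58.00, 53.70) on SU. Then |HZ| = |Z − H| = 79.42.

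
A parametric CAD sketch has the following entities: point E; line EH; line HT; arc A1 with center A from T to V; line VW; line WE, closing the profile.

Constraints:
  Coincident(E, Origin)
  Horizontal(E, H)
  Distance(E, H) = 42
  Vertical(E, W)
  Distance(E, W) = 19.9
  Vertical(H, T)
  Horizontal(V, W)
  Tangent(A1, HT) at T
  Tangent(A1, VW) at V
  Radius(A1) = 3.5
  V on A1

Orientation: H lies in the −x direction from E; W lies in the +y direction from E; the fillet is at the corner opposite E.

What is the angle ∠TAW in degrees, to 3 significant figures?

175°

E is at the origin; E and H share the same y with |EH| = 42.0 and H on the −x side, so H = (-42.0, 0.00). E and W share the same x with |EW| = 19.9 and W on the +y side, so W = (0.00, 19.9). The virtual corner opposite E is at (-42.0, 19.9). A1 meets HT tangentially, so AT is at right angles to HT and tangency of A1 to VW means the radius AV is perpendicular to VW, with radius 3.5, so the center A sits 3.5 in from both sides at A = (-38.5, 16.4). That places the tangent points at T = (-42.0, 16.4) on HT and V = (-38.5, 19.9) on VW. Then cos ∠TAW = AT·AW / (|AT||AW|), giving 175°.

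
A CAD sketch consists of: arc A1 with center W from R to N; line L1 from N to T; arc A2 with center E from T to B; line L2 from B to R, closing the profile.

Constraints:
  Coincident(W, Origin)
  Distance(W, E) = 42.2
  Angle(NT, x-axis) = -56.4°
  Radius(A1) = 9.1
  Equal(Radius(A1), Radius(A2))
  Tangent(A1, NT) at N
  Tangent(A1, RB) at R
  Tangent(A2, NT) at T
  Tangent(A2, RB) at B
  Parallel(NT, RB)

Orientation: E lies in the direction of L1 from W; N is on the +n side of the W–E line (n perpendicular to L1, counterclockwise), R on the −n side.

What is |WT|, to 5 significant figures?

43.170

Tangency of A1 to both parallel lines with radius 9.1 puts N and R at W ± 9.1·n: N = (7.5796, 5.0359), R = (-7.5796, -5.0359). Equal radii place T and B the same way about E: T = E + 9.1·n = (30.933, -30.113), B = E − 9.1·n = (15.774, -40.185). Then |WT| = |T − W| = 43.170.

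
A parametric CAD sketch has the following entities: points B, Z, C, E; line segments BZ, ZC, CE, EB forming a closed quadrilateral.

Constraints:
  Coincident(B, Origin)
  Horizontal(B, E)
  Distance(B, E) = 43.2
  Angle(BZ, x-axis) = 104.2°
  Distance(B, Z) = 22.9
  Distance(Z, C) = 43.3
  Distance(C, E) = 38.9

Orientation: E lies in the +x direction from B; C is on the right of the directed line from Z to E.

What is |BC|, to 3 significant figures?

20.6

B is at the origin; B and E share the same y with |BE| = 43.2 and E in +x, so E = (43.2, 0). BZ runs at 104.2° with |BZ| = 22.9, so Z = (-5.62, 22.2). C is determined by |ZC| = 43.3 and |CE| = 38.9 together: it lies at the intersection of circle(Z, 43.3) and circle(E, 38.9). With |ZE| = 53.6, the foot of the radical line on ZE is 30.2 from Z and the perpendicular offset is √(43.3² − 30.2²) = 31.0. Taking the right-of-ZE solution: C = (9.01, -18.6).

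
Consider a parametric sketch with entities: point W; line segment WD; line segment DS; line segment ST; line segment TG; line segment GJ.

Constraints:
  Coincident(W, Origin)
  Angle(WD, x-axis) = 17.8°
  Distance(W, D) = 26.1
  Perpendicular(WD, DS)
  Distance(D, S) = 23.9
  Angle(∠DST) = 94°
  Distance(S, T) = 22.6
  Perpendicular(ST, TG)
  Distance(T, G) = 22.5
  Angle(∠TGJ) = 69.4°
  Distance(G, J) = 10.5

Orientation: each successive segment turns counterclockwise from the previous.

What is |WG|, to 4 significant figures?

3.624

∠DST = 94.0° gives ST at -166.2° from the x-axis; with |ST| = 22.6, T = (-4.403, 25.34). ST ⟂ TG, so TG runs at -76.20°; with |TG| = 22.5, G = (0.9638, 3.493). Then |WG| = |G − W| = 3.624.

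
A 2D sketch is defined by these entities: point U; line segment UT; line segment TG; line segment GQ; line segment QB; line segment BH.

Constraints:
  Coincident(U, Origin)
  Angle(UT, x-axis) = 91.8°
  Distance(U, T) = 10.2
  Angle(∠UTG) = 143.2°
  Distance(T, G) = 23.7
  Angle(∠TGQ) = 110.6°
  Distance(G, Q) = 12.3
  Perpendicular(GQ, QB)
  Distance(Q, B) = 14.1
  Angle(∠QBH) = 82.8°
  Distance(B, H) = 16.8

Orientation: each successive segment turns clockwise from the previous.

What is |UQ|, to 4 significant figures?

36.60

∠UTG = 143.2° gives TG at 55.00° from the x-axis; with |TG| = 23.7, G = (13.27, 29.61). ∠TGQ = 110.6° gives GQ at -14.40° from the x-axis; with |GQ| = 12.3, Q = (25.19, 26.55). Then |UQ| = |Q − U| = 36.60.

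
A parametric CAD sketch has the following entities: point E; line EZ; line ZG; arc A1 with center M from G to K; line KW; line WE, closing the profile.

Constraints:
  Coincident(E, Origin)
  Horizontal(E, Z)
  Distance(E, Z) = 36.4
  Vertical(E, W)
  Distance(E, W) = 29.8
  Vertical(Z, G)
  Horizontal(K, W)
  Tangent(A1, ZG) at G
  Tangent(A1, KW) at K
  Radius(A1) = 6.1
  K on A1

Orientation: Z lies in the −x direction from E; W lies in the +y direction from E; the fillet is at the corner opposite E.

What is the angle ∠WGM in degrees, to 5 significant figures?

9.5134°

E is at the origin; E and Z share the same y with |EZ| = 36.4 and Z on the −x side, so Z = (-36.400, 0.0000). EW is vertical with |EW| = 29.8 and W on the +y side, so W = (0.0000, 29.800). The virtual corner opposite E is at (-36.400, 29.800). Tangency of A1 to ZG means the radius MG is perpendicular to ZG and A1 meets KW tangentially, so MK is at right angles to KW, with radius 6.1, so the center M sits 6.1 in from both sides at M = (-30.300, 23.700). That places the tangent points at G = (-36.400, 23.700) on ZG and K = (-30.300, 29.800) on KW. Then cos ∠WGM = GW·GM / (|GW||GM|), giving 9.5134°.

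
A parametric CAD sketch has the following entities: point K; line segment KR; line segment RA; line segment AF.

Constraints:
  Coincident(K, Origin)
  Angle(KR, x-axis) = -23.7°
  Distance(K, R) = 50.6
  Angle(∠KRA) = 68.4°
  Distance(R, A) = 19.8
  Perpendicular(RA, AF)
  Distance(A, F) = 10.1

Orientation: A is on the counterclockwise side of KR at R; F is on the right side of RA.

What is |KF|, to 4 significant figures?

57.16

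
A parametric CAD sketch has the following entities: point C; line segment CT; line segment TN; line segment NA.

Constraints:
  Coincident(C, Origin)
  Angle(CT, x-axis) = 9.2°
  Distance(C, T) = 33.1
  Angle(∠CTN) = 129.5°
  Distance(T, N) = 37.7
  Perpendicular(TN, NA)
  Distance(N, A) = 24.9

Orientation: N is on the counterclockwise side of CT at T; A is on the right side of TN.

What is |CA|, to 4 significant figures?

77.44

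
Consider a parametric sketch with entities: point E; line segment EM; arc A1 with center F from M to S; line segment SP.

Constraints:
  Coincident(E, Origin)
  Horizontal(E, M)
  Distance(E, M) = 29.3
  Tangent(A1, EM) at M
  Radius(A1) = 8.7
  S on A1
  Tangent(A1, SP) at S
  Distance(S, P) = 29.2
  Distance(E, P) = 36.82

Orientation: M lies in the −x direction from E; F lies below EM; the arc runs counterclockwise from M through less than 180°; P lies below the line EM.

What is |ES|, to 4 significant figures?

38.20

Checks: |FS| = 8.700 ✓; ∠(FS, SP) = 90.00° ✓; |SP| = 29.20 ✓; |EP| = 36.82 ✓.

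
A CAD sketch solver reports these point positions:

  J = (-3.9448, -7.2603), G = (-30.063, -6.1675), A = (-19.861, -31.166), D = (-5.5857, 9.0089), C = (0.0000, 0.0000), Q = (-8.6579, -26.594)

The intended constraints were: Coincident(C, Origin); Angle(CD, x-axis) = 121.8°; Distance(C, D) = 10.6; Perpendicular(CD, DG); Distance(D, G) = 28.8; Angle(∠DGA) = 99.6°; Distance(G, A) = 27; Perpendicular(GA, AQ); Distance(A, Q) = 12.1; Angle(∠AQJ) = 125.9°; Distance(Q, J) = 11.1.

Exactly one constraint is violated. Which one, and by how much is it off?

Distance(Q, J) = 11.1 — off by 8.80.

C = (0.00, 0.00) ✓; CD at 121.8° ✓; |CD| = 10.60 ✓; ∠(CD, DG) = 90.00° ✓; |DG| = 28.80 ✓; ∠DGA = 99.60° ✓; |GA| = 27.00 ✓; ∠(GA, AQ) = 90.00° ✓; |AQ| = 12.10 ✓; ∠AQJ = 125.9° ✓; |QJ| = 19.90 ✗.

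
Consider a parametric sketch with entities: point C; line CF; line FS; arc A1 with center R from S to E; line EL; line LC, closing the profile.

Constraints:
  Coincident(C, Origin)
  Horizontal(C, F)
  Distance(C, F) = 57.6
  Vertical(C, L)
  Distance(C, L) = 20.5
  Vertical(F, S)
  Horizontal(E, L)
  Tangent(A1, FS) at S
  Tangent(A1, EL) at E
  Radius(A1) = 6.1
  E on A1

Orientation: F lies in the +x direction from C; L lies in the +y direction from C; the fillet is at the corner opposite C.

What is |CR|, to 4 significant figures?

53.48

C is at the origin; CF is horizontal with |CF| = 57.6 and F on the +x side, so F = (57.60, 0.000). C and L share the same x with |CL| = 20.5 and L on the +y side, so L = (0.000, 20.50). The virtual corner opposite C is at (57.60, 20.50). Tangency of A1 to FS means the radius RS is perpendicular to FS and A1 meets EL tangentially, so RE is at right angles to EL, with radius 6.1, so the center R sits 6.1 in from both sides at R = (51.50, 14.40). Then |CR| = |R − C| = 53.48.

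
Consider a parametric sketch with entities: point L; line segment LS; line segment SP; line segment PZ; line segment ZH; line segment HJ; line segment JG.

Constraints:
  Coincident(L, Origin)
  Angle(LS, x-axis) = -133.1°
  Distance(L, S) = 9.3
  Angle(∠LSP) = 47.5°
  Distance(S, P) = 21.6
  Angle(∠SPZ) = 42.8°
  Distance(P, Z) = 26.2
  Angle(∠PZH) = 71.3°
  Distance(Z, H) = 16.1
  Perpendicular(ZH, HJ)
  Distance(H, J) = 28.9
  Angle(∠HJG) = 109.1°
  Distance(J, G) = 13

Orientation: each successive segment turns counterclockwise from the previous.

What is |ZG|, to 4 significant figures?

33.37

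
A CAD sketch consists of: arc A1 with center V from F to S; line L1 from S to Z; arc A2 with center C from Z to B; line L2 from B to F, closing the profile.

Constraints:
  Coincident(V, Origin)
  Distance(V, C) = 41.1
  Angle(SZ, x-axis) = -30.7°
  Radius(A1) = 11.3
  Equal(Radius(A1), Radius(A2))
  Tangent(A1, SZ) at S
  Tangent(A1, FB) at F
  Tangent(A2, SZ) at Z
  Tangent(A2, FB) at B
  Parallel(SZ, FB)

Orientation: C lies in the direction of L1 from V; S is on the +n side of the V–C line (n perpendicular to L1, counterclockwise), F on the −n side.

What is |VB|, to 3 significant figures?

42.6

The slot axis is L1's direction at -30.7°, so u = (cos -30.7°, sin -30.7°) = (0.860, -0.511) and n = (−sin -30.7°, cos -30.7°) = (0.511, 0.860). V is at the origin and C lies 41.1 along u from V, so C = 41.1·u = (35.3, -21.0). Tangency of A1 to both parallel lines with radius 11.3 puts S and F at V ± 11.3·n: S = (5.77, 9.72), F = (-5.77, -9.72). Equal radii place Z and B the same way about C: Z = C + 11.3·n = (41.1, -11.3), B = C − 11.3·n = (29.6, -30.7). Then |VB| = |B − V| = 42.6.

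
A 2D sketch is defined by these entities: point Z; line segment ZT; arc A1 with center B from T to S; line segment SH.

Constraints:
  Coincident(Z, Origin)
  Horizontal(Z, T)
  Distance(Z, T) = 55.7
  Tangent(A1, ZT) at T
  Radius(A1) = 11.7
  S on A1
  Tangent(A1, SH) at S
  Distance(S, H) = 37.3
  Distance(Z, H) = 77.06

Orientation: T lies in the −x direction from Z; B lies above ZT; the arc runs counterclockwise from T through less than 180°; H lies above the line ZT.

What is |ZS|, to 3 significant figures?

47.5

Checks: Z.y = 0.00, T.y = 0.00 ✓; |BS| = 11.70 ✓; ∠(BS, SH) = 90.00° ✓; |SH| = 37.30 ✓; |ZH| = 77.06 ✓.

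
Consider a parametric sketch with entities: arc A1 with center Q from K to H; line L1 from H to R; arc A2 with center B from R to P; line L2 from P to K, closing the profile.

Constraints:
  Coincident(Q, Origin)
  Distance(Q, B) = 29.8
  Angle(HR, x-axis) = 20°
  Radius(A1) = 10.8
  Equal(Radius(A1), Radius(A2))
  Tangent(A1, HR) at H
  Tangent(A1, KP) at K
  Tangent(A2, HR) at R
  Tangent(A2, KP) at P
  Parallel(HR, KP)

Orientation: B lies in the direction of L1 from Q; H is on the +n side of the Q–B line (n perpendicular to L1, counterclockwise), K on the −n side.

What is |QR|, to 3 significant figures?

31.7

The slot axis is L1's direction at 20.0°, so u = (cos 20.0°, sin 20.0°) = (0.940, 0.342) and n = (−sin 20.0°, cos 20.0°) = (-0.342, 0.940). Q is at the origin and B lies 29.8 along u from Q, so B = 29.8·u = (28.0, 10.2). Tangency of A1 to both parallel lines with radius 10.8 puts H and K at Q ± 10.8·n: H = (-3.69, 10.1), K = (3.69, -10.1). Equal radii place R and P the same way about B: R = B + 10.8·n = (24.3, 20.3), P = B − 10.8·n = (31.7, 0.0435). Then |QR| = |R − Q| = 31.7.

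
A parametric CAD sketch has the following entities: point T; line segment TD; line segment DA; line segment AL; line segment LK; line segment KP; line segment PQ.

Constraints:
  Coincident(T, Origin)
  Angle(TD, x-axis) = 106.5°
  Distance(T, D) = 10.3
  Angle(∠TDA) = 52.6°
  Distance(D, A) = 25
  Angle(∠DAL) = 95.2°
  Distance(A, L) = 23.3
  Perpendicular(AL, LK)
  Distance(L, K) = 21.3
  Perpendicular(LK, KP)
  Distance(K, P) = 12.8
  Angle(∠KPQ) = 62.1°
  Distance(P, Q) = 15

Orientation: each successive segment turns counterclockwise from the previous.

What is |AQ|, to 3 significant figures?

19.3

T is at the origin; TD runs at 106.5° with length 10.3, so D = (-2.93, 9.88). ∠TDA = 52.6° gives DA at -126° from the x-axis; with |DA| = 25.0, A = (-17.7, -10.3). ∠DAL = 95.2° gives AL at -41.3° from the x-axis; with |AL| = 23.3, L = (-0.151, -25.7). AL is perpendicular to LK, so LK runs at 48.7°; with |LK| = 21.3, K = (13.9, -9.70). LK ⟂ KP, so KP runs at 139°; with |KP| = 12.8, P = (4.29, -1.25). ∠KPQ = 62.1° gives PQ at -103° from the x-axis; with |PQ| = 15.0, Q = (0.815, -15.8). Then |AQ| = |Q − A| = 19.3.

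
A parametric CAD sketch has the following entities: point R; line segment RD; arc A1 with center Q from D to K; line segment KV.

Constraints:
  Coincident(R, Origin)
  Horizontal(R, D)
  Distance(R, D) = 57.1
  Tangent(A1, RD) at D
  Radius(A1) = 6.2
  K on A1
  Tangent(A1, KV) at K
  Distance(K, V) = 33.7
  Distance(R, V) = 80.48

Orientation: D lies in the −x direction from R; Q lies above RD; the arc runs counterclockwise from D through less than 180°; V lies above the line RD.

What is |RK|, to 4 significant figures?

52.92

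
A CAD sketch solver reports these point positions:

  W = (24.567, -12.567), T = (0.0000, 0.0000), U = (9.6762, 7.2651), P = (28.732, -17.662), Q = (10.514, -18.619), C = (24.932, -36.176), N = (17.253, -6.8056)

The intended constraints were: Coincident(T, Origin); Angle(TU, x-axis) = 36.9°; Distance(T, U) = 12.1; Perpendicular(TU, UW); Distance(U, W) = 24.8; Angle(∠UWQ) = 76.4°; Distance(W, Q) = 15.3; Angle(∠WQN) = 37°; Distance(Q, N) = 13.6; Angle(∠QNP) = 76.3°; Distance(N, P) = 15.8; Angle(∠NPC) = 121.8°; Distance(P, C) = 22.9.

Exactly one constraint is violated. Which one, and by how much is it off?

Distance(P, C) = 22.9 — off by 4.00.

T = (0.00, 0.00) ✓; TU at 36.90° ✓; |TU| = 12.10 ✓; ∠(TU, UW) = 90.00° ✓; |UW| = 24.80 ✓; ∠UWQ = 76.40° ✓; |WQ| = 15.30 ✓; ∠WQN = 37.00° ✓; |QN| = 13.60 ✓; ∠QNP = 76.30° ✓; |NP| = 15.80 ✓; ∠NPC = 121.8° ✓; |PC| = 18.90 ✗.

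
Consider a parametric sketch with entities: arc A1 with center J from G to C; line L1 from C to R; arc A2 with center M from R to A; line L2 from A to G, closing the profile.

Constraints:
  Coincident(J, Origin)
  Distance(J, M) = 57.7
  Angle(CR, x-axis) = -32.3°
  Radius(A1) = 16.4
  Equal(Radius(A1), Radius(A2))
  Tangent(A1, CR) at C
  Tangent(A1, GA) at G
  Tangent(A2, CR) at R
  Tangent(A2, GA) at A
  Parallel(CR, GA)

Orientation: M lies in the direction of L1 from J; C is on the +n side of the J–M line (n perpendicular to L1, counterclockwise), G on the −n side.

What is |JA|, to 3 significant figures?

60.0

Tangency of A1 to both parallel lines with radius 16.4 puts C and G at J ± 16.4·n: C = (8.76, 13.9), G = (-8.76, -13.9). Equal radii place R and A the same way about M: R = M + 16.4·n = (57.5, -17.0), A = M − 16.4·n = (40.0, -44.7). Then |JA| = |A − J| = 60.0.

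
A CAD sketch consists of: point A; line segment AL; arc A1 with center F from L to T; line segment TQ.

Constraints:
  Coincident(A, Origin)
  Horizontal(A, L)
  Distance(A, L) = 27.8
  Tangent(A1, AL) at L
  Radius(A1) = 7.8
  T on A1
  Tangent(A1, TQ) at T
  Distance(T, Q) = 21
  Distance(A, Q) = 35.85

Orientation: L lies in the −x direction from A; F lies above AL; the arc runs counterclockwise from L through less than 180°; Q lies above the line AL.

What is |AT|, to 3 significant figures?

21.6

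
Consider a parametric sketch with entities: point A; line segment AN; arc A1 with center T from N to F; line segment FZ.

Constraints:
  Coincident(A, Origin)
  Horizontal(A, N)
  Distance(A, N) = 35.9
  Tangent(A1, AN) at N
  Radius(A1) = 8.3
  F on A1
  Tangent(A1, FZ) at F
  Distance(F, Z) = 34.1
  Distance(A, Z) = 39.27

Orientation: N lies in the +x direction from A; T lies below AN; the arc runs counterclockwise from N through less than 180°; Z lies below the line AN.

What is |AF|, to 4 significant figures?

28.72

A is at the origin; AN is horizontal with |AN| = 35.9 and N on the +x side, so N = (35.90, 0.000). A1 meets AN tangentially, so TN is at right angles to AN, so T = N + (0, -8.3) = (35.90, -8.300). Since TF ⟂ FZ (tangency), |TZ| = √(8.3² + 34.1²) = 35.10 regardless of where F sits on A1. So Z lies on both circle(A, 39.27) and circle(T, 35.10); the below-AN intersection is Z = (14.83, -36.36). F is the foot of the tangent from Z: F = (28.27, -5.027).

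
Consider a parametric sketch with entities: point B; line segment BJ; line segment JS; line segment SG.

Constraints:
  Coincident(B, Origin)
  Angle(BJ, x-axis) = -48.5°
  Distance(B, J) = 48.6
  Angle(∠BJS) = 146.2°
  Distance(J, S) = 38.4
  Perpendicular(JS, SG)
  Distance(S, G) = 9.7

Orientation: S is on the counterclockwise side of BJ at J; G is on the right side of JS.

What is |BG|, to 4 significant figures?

86.93

∠BJS = 146.2°, so JS runs at -48.5° + (180° − 146.2°) = -14.70° from the x-axis; with |JS| = 38.4, S = J + 38.4·(cos -14.70°, sin -14.70°) = (69.35, -46.14). JS ⟂ SG; with |SG| = 9.7 on the right of JS, G = S + 9.7·(-0.2538, -0.9673) = (66.88, -55.53). Then |BG| = |G − B| = 86.93.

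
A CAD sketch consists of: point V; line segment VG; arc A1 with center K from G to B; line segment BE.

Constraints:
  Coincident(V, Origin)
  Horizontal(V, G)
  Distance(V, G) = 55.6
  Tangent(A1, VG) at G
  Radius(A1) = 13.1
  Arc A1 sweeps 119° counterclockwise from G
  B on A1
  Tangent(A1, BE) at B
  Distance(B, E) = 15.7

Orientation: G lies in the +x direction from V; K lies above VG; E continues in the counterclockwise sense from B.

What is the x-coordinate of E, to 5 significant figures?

59.446

On A1, G sits at bearing -90° from K; a 119° counterclockwise sweep puts B at bearing 29°, so B = K + 13.1·(cos 29°, sin 29°) = (67.058, 19.451). Since A1 is tangent to BE there, KB ⟂ BE, so BE runs along (−sin 29°, cos 29°); with |BE| = 15.7, E = (59.446, 33.183). So E.x = 59.446.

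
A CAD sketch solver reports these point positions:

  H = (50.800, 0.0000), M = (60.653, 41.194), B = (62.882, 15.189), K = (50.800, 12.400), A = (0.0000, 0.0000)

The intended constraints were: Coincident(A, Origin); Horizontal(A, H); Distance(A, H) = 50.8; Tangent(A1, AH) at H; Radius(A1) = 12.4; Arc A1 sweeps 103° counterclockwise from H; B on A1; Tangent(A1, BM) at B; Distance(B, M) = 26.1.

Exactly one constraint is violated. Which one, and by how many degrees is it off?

Tangent(A1, BM) at B — off by 8.10°.

A = (0.00, 0.00) ✓; A.y = 0.00, H.y = 0.00 ✓; |AH| = 50.80 ✓; ∠(KH, HA) = 90.00° ✓; |KH| = 12.40 ✓; bearing(K→B) − bearing(K→H) = 103.0° ✓; |KB| = 12.40 ✓; ∠(KB, BM) = 98.10° ✗; |BM| = 26.10 ✓.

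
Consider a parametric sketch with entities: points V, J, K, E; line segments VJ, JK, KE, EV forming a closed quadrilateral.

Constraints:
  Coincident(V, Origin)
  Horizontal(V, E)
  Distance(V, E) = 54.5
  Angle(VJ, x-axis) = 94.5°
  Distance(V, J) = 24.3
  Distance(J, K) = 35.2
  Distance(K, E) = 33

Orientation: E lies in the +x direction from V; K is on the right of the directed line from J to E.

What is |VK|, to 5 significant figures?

21.655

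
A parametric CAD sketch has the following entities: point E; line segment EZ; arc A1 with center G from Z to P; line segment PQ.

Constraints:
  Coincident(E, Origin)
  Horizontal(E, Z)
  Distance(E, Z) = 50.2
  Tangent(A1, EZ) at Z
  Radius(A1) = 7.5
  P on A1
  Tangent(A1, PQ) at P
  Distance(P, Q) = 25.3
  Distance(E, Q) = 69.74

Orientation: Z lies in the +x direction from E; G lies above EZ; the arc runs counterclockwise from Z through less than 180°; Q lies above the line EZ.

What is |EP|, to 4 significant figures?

57.86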